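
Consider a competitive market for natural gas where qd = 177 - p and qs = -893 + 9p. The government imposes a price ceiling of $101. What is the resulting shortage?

Equilibrium price would be p* = 107, so the ceiling at 101 binds.
At p = 101: qd = 177 − 1(101) = 76, qs = -893 + 9(101) = 16.
Shortage = 76 − 16 = 60.

Shortage = 60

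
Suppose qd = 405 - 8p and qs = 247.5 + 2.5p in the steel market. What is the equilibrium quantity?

Set qd = qs: 405 - 8p = 247.5 + 2.5p.
157.5 = 10.5p, so p* = 15.
q* = 405 − 8(15) = 285.

q* = 285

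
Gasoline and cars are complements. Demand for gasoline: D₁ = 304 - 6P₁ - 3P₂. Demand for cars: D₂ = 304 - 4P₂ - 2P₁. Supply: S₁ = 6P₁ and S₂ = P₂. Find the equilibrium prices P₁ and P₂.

P₁ = 304/27, P₂ = 1520/27

Market 1: 304 - 6P₁ - 3P₂ = 6P₁ → 12P₁ + 3P₂ = 304.
Market 2: 5P₂ + 2P₁ = 304.
Eliminating P₂: 5×(1) − 3×(2) gives 54P₁ = 608, so P₁ = 304/27.
Back-substitute into (2): P₂ = (304 − 2×304/27) / 5 = 1520/27.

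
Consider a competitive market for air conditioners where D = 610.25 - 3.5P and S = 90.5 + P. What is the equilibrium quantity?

Q* = 206

Set D = S: 610.25 - 3.5P = 90.5 + P.
519.75 = 4.5P, so P* = 115.5.
Q* = 610.25 − 3.5(115.5) = 206.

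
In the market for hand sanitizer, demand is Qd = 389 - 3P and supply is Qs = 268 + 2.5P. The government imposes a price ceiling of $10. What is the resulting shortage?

Equilibrium price would be P* = 22, so the ceiling at 10 binds.
At P = 10: Qd = 389 − 3(10) = 359, Qs = 268 + 2.5(10) = 293.
Shortage = 359 − 293 = 66.

Shortage = 66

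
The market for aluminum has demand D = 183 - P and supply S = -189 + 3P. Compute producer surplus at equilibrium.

Equilibrium: 183 - P = -189 + 3P gives P* = 93, Q* = 90.
Supply starts at P = 63 (where S = 0).
PS = ½(93 − 63)(90) = 1350.

Producer surplus = 1350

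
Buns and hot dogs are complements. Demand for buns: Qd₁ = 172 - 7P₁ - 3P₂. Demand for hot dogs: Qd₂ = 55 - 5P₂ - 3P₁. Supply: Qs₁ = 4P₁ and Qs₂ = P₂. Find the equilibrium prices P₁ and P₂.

P₁ = 289/19, P₂ = 89/57

Market 1: 172 - 7P₁ - 3P₂ = 4P₁ → 11P₁ + 3P₂ = 172.
Market 2: 6P₂ + 3P₁ = 55.
Eliminating P₂: 6×(1) − 3×(2) gives 57P₁ = 867, so P₁ = 289/19.
Back-substitute into (2): P₂ = (55 − 3×289/19) / 6 = 89/57.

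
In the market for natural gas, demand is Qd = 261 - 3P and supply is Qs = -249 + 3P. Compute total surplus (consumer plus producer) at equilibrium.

Total surplus = 12

Equilibrium: 261 - 3P = -249 + 3P gives P* = 85, Q* = 6.
Demand choke price: P = 87; supply starts at P = 83.
CS = ½(87 − 85)(6) = 6; PS = ½(85 − 83)(6) = 6.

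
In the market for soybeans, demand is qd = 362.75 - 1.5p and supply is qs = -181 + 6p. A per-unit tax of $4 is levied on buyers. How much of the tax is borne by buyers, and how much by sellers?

Buyers bear $3.2, sellers bear $0.8

Pre-tax equilibrium: p* = 72.5, q* = 254.
Tax on buyers shifts demand to qd = 362.75 − 1.5(p + 4) = 356.75 - 1.5p.
356.75 - 1.5p = -181 + 6p gives seller price ps = 71.7; buyers pay pb = 71.7 + 4 = 75.7.
New quantity: q = 362.75 − 1.5(75.7) = 249.2.
Buyer burden = 75.7 − 72.5 = 3.2; seller burden = 72.5 − 71.7 = 0.8.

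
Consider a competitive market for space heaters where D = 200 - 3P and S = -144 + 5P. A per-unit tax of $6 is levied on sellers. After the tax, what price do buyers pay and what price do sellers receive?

Pre-tax equilibrium: P* = 43, Q* = 71.
Tax on sellers shifts supply to S = -144 + 5(P − 6) = -174 + 5P.
200 - 3P = -174 + 5P gives buyer price Pb = 46.75; sellers receive Ps = 46.75 − 6 = 40.75.
New quantity: Q = 200 − 3(46.75) = 59.75.

Buyers pay $46.75, sellers receive $40.75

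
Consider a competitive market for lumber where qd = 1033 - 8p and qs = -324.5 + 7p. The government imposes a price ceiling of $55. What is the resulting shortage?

Equilibrium price would be p* = 90.5, so the ceiling at 55 binds.
At p = 55: qd = 1033 − 8(55) = 593, qs = -324.5 + 7(55) = 60.5.
Shortage = 593 − 60.5 = 532.5.

Shortage = 532.5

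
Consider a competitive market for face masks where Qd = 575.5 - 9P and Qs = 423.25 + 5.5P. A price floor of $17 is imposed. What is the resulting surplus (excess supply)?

Equilibrium price would be P* = 10.5, so the floor at 17 binds.
At P = 17: Qd = 422.5, Qs = 516.75.
Surplus = 516.75 − 422.5 = 94.25.

Surplus = 94.25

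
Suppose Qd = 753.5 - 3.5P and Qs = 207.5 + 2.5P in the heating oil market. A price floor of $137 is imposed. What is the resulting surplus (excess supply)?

Surplus = 276

Equilibrium price would be P* = 91, so the floor at 137 binds.
At P = 137: Qd = 274, Qs = 550.
Surplus = 550 − 274 = 276.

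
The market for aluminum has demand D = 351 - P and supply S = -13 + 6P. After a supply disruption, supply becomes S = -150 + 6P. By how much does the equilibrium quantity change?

Original equilibrium: P* = 52, Q* = 299.
New equilibrium: 351 - P = -150 + 6P, so 501 = 7P and P' = 501/7; Q' = 351 − 1(501/7) = 1956/7.
Change in quantity: 1956/7 − 299 = -137/7.

ΔQ = -137/7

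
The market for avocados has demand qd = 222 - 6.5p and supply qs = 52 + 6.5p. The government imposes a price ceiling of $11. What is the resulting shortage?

Shortage = 27

Equilibrium price would be p* = 170/13, so the ceiling at 11 binds.
At p = 11: qd = 222 − 6.5(11) = 150.5, qs = 52 + 6.5(11) = 123.5.
Shortage = 150.5 − 123.5 = 27.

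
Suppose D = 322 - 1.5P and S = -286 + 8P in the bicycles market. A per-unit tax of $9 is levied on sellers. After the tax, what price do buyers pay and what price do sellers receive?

Buyers pay 1360/19, sellers receive 1189/19

Pre-tax equilibrium: P* = 64, Q* = 226.
Tax on sellers shifts supply to S = -286 + 8(P − 9) = -358 + 8P.
322 - 1.5P = -358 + 8P gives buyer price Pb = 1360/19; sellers receive Ps = 1360/19 − 9 = 1189/19.
New quantity: Q = 322 − 1.5(1360/19) = 4078/19.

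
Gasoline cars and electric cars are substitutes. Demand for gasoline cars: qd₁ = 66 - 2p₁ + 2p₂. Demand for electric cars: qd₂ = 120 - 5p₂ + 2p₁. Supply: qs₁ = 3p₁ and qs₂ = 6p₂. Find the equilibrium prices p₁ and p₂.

Market 1: 66 - 2p₁ + 2p₂ = 3p₁ → 5p₁ - 2p₂ = 66.
Market 2: 11p₂ - 2p₁ = 120.
Eliminating p₂: 11×(1) + 2×(2) gives 51p₁ = 966, so p₁ = 322/17.
Back-substitute into (2): p₂ = (120 + 2×322/17) / 11 = 244/17.

p₁ = 322/17, p₂ = 244/17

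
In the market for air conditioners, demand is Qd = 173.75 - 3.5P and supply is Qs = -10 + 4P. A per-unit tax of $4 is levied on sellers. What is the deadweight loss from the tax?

Deadweight loss = 224/15

Pre-tax equilibrium: P* = 24.5, Q* = 88.
Tax on sellers shifts supply to Qs = -10 + 4(P − 4) = -26 + 4P.
173.75 - 3.5P = -26 + 4P gives buyer price Pb = 799/30; sellers receive Ps = 799/30 − 4 = 679/30.
New quantity: Q = 173.75 − 3.5(799/30) = 1208/15.
DWL = ½ × 4 × (88 − 1208/15) = 224/15.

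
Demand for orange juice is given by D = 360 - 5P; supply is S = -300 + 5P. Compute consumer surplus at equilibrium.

Equilibrium: 360 - 5P = -300 + 5P gives P* = 66, Q* = 30.
Demand choke price (D = 0): P = 72.
CS = ½(72 − 66)(30) = 90.

Consumer surplus = 90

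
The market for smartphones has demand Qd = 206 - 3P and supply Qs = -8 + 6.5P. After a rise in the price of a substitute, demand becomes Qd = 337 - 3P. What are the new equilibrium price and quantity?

Original equilibrium: P* = 428/19, Q* = 2630/19.
New equilibrium: 337 - 3P = -8 + 6.5P, so 345 = 9.5P and P' = 690/19; Q' = 337 − 3(690/19) = 4333/19.

P' = 690/19, Q' = 4333/19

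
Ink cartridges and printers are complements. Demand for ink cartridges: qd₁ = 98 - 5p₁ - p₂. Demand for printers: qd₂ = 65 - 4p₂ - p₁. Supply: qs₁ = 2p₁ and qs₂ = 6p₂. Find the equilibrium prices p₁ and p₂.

Market 1: 98 - 5p₁ - p₂ = 2p₁ → 7p₁ + p₂ = 98.
Market 2: 10p₂ + p₁ = 65.
Eliminating p₂: 10×(1) − 1×(2) gives 69p₁ = 915, so p₁ = 305/23.
Back-substitute into (2): p₂ = (65 − 1×305/23) / 10 = 119/23.

p₁ = 305/23, p₂ = 119/23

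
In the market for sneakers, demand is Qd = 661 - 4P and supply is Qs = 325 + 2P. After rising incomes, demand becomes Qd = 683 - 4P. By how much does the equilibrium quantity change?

ΔQ = 22/3

Original equilibrium: P* = 56, Q* = 437.
New equilibrium: 683 - 4P = 325 + 2P, so 358 = 6P and P' = 179/3; Q' = 683 − 4(179/3) = 1333/3.
Change in quantity: 1333/3 − 437 = 22/3.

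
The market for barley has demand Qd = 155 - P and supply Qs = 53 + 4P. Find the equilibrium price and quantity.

P* = 20.4, Q* = 134.6

Set Qd = Qs: 155 - P = 53 + 4P.
102 = 5P, so P* = 20.4.
Q* = 155 − 1(20.4) = 134.6.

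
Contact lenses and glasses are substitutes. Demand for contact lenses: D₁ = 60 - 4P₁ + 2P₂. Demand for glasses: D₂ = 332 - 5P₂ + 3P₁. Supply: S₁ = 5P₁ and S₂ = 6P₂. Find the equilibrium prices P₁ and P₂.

P₁ = 1324/93, P₂ = 1056/31

Market 1: 60 - 4P₁ + 2P₂ = 5P₁ → 9P₁ - 2P₂ = 60.
Market 2: 11P₂ - 3P₁ = 332.
Eliminating P₂: 11×(1) + 2×(2) gives 93P₁ = 1324, so P₁ = 1324/93.
Back-substitute into (2): P₂ = (332 + 3×1324/93) / 11 = 1056/31.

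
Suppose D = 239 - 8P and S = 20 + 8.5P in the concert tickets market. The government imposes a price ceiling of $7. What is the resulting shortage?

Equilibrium price would be P* = 146/11, so the ceiling at 7 binds.
At P = 7: D = 239 − 8(7) = 183, S = 20 + 8.5(7) = 79.5.
Shortage = 183 − 79.5 = 103.5.

Shortage = 103.5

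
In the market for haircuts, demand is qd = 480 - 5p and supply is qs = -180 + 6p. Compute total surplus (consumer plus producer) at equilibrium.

Total surplus = 5940

Equilibrium: 480 - 5p = -180 + 6p gives p* = 60, q* = 180.
Demand choke price: p = 96; supply starts at p = 30.
CS = ½(96 − 60)(180) = 3240; PS = ½(60 − 30)(180) = 2700.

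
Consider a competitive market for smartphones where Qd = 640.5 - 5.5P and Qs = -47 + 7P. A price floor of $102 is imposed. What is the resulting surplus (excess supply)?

Surplus = 587.5

Equilibrium price would be P* = 55, so the floor at 102 binds.
At P = 102: Qd = 79.5, Qs = 667.
Surplus = 667 − 79.5 = 587.5.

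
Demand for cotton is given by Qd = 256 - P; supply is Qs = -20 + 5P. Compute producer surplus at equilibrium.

Producer surplus = 4410

Equilibrium: 256 - P = -20 + 5P gives P* = 46, Q* = 210.
Supply starts at P = 4 (where Qs = 0).
PS = ½(46 − 4)(210) = 4410.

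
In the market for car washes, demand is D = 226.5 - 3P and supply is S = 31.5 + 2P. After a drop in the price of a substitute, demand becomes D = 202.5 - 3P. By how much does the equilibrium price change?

ΔP = -4.8

Original equilibrium: P* = 39, Q* = 109.5.
New equilibrium: 202.5 - 3P = 31.5 + 2P, so 171 = 5P and P' = 34.2; Q' = 202.5 − 3(34.2) = 99.9.
Change in price: 34.2 − 39 = -4.8.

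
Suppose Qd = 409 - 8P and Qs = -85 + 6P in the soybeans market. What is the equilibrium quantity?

Set Qd = Qs: 409 - 8P = -85 + 6P.
494 = 14P, so P* = 247/7.
Q* = 409 − 8(247/7) = 887/7.

Q* = 887/7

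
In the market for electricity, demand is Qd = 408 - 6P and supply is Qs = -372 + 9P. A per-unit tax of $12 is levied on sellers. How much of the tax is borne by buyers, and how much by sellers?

Buyers bear $7.2, sellers bear $4.8

Pre-tax equilibrium: P* = 52, Q* = 96.
Tax on sellers shifts supply to Qs = -372 + 9(P − 12) = -480 + 9P.
408 - 6P = -480 + 9P gives buyer price Pb = 59.2; sellers receive Ps = 59.2 − 12 = 47.2.
New quantity: Q = 408 − 6(59.2) = 52.8.
Buyer burden = 59.2 − 52 = 7.2; seller burden = 52 − 47.2 = 4.8.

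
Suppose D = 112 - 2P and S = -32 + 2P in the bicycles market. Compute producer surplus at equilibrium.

Producer surplus = 400

Equilibrium: 112 - 2P = -32 + 2P gives P* = 36, Q* = 40.
Supply starts at P = 16 (where S = 0).
PS = ½(36 − 16)(40) = 400.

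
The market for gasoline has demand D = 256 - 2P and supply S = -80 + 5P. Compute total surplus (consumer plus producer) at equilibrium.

Total surplus = 8960

Equilibrium: 256 - 2P = -80 + 5P gives P* = 48, Q* = 160.
Demand choke price: P = 128; supply starts at P = 16.
CS = ½(128 − 48)(160) = 6400; PS = ½(48 − 16)(160) = 2560.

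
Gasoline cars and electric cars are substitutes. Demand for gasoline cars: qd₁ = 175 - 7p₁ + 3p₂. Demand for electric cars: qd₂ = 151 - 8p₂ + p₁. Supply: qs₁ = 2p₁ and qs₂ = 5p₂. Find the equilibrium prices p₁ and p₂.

Market 1: 175 - 7p₁ + 3p₂ = 2p₁ → 9p₁ - 3p₂ = 175.
Market 2: 13p₂ - p₁ = 151.
Eliminating p₂: 13×(1) + 3×(2) gives 114p₁ = 2728, so p₁ = 1364/57.
Back-substitute into (2): p₂ = (151 + 1×1364/57) / 13 = 767/57.

p₁ = 1364/57, p₂ = 767/57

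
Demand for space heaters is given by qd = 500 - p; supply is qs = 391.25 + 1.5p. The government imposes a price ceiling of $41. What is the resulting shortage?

Shortage = 6.25

Equilibrium price would be p* = 43.5, so the ceiling at 41 binds.
At p = 41: qd = 500 − 1(41) = 459, qs = 391.25 + 1.5(41) = 452.75.
Shortage = 459 − 452.75 = 6.25.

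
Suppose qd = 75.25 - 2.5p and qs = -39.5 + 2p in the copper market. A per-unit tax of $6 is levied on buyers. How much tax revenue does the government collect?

Tax revenue = 29

Pre-tax equilibrium: p* = 25.5, q* = 11.5.
Tax on buyers shifts demand to qd = 75.25 − 2.5(p + 6) = 60.25 - 2.5p.
60.25 - 2.5p = -39.5 + 2p gives seller price ps = 133/6; buyers pay pb = 133/6 + 6 = 169/6.
New quantity: q = 75.25 − 2.5(169/6) = 29/6.
Revenue = 6 × 29/6 = 29.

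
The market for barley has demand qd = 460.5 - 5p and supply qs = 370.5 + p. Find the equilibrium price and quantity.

p* = 15, q* = 385.5

Set qd = qs: 460.5 - 5p = 370.5 + p.
90 = 6p, so p* = 15.
q* = 460.5 − 5(15) = 385.5.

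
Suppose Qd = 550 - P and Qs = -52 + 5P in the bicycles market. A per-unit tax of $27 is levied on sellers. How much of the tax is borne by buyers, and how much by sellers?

Buyers bear $22.5, sellers bear $4.5

Pre-tax equilibrium: P* = 301/3, Q* = 1349/3.
Tax on sellers shifts supply to Qs = -52 + 5(P − 27) = -187 + 5P.
550 - P = -187 + 5P gives buyer price Pb = 737/6; sellers receive Ps = 737/6 − 27 = 575/6.
New quantity: Q = 550 − 1(737/6) = 2563/6.
Buyer burden = 737/6 − 301/3 = 22.5; seller burden = 301/3 − 575/6 = 4.5.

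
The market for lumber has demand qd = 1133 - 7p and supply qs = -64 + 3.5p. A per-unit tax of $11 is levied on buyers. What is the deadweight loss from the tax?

Deadweight loss = 847/6

Pre-tax equilibrium: p* = 114, q* = 335.
Tax on buyers shifts demand to qd = 1133 − 7(p + 11) = 1056 - 7p.
1056 - 7p = -64 + 3.5p gives seller price ps = 320/3; buyers pay pb = 320/3 + 11 = 353/3.
New quantity: q = 1133 − 7(353/3) = 928/3.
DWL = ½ × 11 × (335 − 928/3) = 847/6.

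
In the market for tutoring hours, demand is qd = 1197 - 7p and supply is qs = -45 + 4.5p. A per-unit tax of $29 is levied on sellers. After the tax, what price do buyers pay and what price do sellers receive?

Buyers pay 2745/23, sellers receive 2078/23

Pre-tax equilibrium: p* = 108, q* = 441.
Tax on sellers shifts supply to qs = -45 + 4.5(p − 29) = -175.5 + 4.5p.
1197 - 7p = -175.5 + 4.5p gives buyer price pb = 2745/23; sellers receive ps = 2745/23 − 29 = 2078/23.
New quantity: q = 1197 − 7(2745/23) = 8316/23.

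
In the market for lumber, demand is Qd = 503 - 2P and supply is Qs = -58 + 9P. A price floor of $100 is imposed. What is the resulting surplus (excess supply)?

Equilibrium price would be P* = 51, so the floor at 100 binds.
At P = 100: Qd = 303, Qs = 842.
Surplus = 842 − 303 = 539.

Surplus = 539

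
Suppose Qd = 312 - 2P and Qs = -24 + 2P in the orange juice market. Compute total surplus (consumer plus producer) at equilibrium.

Total surplus = 10368

Equilibrium: 312 - 2P = -24 + 2P gives P* = 84, Q* = 144.
Demand choke price: P = 156; supply starts at P = 12.
CS = ½(156 − 84)(144) = 5184; PS = ½(84 − 12)(144) = 5184.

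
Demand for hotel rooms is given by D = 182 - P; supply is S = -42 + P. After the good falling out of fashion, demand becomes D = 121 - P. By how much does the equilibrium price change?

ΔP = -30.5

Original equilibrium: P* = 112, Q* = 70.
New equilibrium: 121 - P = -42 + P, so 163 = 2P and P' = 81.5; Q' = 121 − 1(81.5) = 39.5.
Change in price: 81.5 − 112 = -30.5.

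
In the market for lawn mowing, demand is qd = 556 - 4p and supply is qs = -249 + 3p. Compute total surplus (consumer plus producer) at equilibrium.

Equilibrium: 556 - 4p = -249 + 3p gives p* = 115, q* = 96.
Demand choke price: p = 139; supply starts at p = 83.
CS = ½(139 − 115)(96) = 1152; PS = ½(115 − 83)(96) = 1536.

Total surplus = 2688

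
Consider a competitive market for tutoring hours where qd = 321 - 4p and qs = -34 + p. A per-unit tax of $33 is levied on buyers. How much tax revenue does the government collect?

Pre-tax equilibrium: p* = 71, q* = 37.
Tax on buyers shifts demand to qd = 321 − 4(p + 33) = 189 - 4p.
189 - 4p = -34 + p gives seller price ps = 44.6; buyers pay pb = 44.6 + 33 = 77.6.
New quantity: q = 321 − 4(77.6) = 10.6.
Revenue = 33 × 10.6 = 349.8.

Tax revenue = 349.8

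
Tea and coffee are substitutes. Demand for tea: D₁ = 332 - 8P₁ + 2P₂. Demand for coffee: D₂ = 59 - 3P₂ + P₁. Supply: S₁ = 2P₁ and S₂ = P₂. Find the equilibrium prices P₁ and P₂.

Market 1: 332 - 8P₁ + 2P₂ = 2P₁ → 10P₁ - 2P₂ = 332.
Market 2: 4P₂ - P₁ = 59.
Eliminating P₂: 4×(1) + 2×(2) gives 38P₁ = 1446, so P₁ = 723/19.
Back-substitute into (2): P₂ = (59 + 1×723/19) / 4 = 461/19.

P₁ = 723/19, P₂ = 461/19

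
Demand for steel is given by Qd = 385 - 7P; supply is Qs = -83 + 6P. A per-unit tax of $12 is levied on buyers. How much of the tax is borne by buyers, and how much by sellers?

Buyers bear 72/13, sellers bear 84/13

Pre-tax equilibrium: P* = 36, Q* = 133.
Tax on buyers shifts demand to Qd = 385 − 7(P + 12) = 301 - 7P.
301 - 7P = -83 + 6P gives seller price Ps = 384/13; buyers pay Pb = 384/13 + 12 = 540/13.
New quantity: Q = 385 − 7(540/13) = 1225/13.
Buyer burden = 540/13 − 36 = 72/13; seller burden = 36 − 384/13 = 84/13.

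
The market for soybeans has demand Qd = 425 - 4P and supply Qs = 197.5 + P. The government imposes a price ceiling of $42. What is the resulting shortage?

Equilibrium price would be P* = 45.5, so the ceiling at 42 binds.
At P = 42: Qd = 425 − 4(42) = 257, Qs = 197.5 + 1(42) = 239.5.
Shortage = 257 − 239.5 = 17.5.

Shortage = 17.5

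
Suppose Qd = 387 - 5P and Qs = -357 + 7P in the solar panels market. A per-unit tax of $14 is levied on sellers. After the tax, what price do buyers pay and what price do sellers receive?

Pre-tax equilibrium: P* = 62, Q* = 77.
Tax on sellers shifts supply to Qs = -357 + 7(P − 14) = -455 + 7P.
387 - 5P = -455 + 7P gives buyer price Pb = 421/6; sellers receive Ps = 421/6 − 14 = 337/6.
New quantity: Q = 387 − 5(421/6) = 217/6.

Buyers pay 421/6, sellers receive 337/6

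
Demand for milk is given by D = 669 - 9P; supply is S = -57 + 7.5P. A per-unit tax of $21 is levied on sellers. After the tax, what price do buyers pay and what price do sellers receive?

Buyers pay 589/11, sellers receive 358/11

Pre-tax equilibrium: P* = 44, Q* = 273.
Tax on sellers shifts supply to S = -57 + 7.5(P − 21) = -214.5 + 7.5P.
669 - 9P = -214.5 + 7.5P gives buyer price Pb = 589/11; sellers receive Ps = 589/11 − 21 = 358/11.
New quantity: Q = 669 − 9(589/11) = 2058/11.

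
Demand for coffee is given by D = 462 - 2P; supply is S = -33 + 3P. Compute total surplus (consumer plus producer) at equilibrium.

Equilibrium: 462 - 2P = -33 + 3P gives P* = 99, Q* = 264.
Demand choke price: P = 231; supply starts at P = 11.
CS = ½(231 − 99)(264) = 17424; PS = ½(99 − 11)(264) = 11616.

Total surplus = 29040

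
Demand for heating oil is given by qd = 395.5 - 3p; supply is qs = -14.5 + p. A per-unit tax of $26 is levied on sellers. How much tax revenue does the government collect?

Tax revenue = 1781

Pre-tax equilibrium: p* = 102.5, q* = 88.
Tax on sellers shifts supply to qs = -14.5 + 1(p − 26) = -40.5 + p.
395.5 - 3p = -40.5 + p gives buyer price pb = 109; sellers receive ps = 109 − 26 = 83.
New quantity: q = 395.5 − 3(109) = 68.5.
Revenue = 26 × 68.5 = 1781.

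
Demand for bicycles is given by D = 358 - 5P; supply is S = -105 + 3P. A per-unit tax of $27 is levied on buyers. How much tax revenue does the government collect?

Pre-tax equilibrium: P* = 57.875, Q* = 68.625.
Tax on buyers shifts demand to D = 358 − 5(P + 27) = 223 - 5P.
223 - 5P = -105 + 3P gives seller price Ps = 41; buyers pay Pb = 41 + 27 = 68.
New quantity: Q = 358 − 5(68) = 18.
Revenue = 27 × 18 = 486.

Tax revenue = 486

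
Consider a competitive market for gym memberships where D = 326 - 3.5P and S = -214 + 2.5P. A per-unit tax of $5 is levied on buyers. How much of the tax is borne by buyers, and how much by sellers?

Buyers bear 25/12, sellers bear 35/12

Pre-tax equilibrium: P* = 90, Q* = 11.
Tax on buyers shifts demand to D = 326 − 3.5(P + 5) = 308.5 - 3.5P.
308.5 - 3.5P = -214 + 2.5P gives seller price Ps = 1045/12; buyers pay Pb = 1045/12 + 5 = 1105/12.
New quantity: Q = 326 − 3.5(1105/12) = 89/24.
Buyer burden = 1105/12 − 90 = 25/12; seller burden = 90 − 1045/12 = 35/12.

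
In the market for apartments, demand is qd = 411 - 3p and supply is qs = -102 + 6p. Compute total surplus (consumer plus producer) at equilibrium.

Equilibrium: 411 - 3p = -102 + 6p gives p* = 57, q* = 240.
Demand choke price: p = 137; supply starts at p = 17.
CS = ½(137 − 57)(240) = 9600; PS = ½(57 − 17)(240) = 4800.

Total surplus = 14400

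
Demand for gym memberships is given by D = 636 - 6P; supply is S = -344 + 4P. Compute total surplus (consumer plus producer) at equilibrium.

Equilibrium: 636 - 6P = -344 + 4P gives P* = 98, Q* = 48.
Demand choke price: P = 106; supply starts at P = 86.
CS = ½(106 − 98)(48) = 192; PS = ½(98 − 86)(48) = 288.

Total surplus = 480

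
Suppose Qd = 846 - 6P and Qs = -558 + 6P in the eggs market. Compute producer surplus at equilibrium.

Equilibrium: 846 - 6P = -558 + 6P gives P* = 117, Q* = 144.
Supply starts at P = 93 (where Qs = 0).
PS = ½(117 − 93)(144) = 1728.

Producer surplus = 1728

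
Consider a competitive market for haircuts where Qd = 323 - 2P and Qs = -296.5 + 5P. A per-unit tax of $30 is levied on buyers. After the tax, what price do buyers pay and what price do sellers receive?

Buyers pay 1539/14, sellers receive 1119/14

Pre-tax equilibrium: P* = 88.5, Q* = 146.
Tax on buyers shifts demand to Qd = 323 − 2(P + 30) = 263 - 2P.
263 - 2P = -296.5 + 5P gives seller price Ps = 1119/14; buyers pay Pb = 1119/14 + 30 = 1539/14.
New quantity: Q = 323 − 2(1539/14) = 722/7.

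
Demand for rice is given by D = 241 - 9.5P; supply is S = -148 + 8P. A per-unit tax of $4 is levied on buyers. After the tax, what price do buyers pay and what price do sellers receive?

Pre-tax equilibrium: P* = 778/35, Q* = 1044/35.
Tax on buyers shifts demand to D = 241 − 9.5(P + 4) = 203 - 9.5P.
203 - 9.5P = -148 + 8P gives seller price Ps = 702/35; buyers pay Pb = 702/35 + 4 = 842/35.
New quantity: Q = 241 − 9.5(842/35) = 436/35.

Buyers pay 842/35, sellers receive 702/35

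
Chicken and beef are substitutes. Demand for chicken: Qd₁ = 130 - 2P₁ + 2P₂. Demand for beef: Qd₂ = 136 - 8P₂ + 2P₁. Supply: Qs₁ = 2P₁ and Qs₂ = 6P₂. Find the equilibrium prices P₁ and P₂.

Market 1: 130 - 2P₁ + 2P₂ = 2P₁ → 4P₁ - 2P₂ = 130.
Market 2: 14P₂ - 2P₁ = 136.
Eliminating P₂: 14×(1) + 2×(2) gives 52P₁ = 2092, so P₁ = 523/13.
Back-substitute into (2): P₂ = (136 + 2×523/13) / 14 = 201/13.

P₁ = 523/13, P₂ = 201/13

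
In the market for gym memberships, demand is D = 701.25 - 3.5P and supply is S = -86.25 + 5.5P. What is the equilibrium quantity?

Q* = 395

Set D = S: 701.25 - 3.5P = -86.25 + 5.5P.
787.5 = 9P, so P* = 87.5.
Q* = 701.25 − 3.5(87.5) = 395.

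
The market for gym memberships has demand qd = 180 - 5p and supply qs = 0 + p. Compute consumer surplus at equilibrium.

Equilibrium: 180 - 5p = 0 + p gives p* = 30, q* = 30.
Demand choke price (qd = 0): p = 36.
CS = ½(36 − 30)(30) = 90.

Consumer surplus = 90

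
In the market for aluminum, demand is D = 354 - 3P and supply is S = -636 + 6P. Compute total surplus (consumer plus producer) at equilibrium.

Total surplus = 144

Equilibrium: 354 - 3P = -636 + 6P gives P* = 110, Q* = 24.
Demand choke price: P = 118; supply starts at P = 106.
CS = ½(118 − 110)(24) = 96; PS = ½(110 − 106)(24) = 48.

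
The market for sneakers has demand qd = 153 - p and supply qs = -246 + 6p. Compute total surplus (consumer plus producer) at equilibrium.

Equilibrium: 153 - p = -246 + 6p gives p* = 57, q* = 96.
Demand choke price: p = 153; supply starts at p = 41.
CS = ½(153 − 57)(96) = 4608; PS = ½(57 − 41)(96) = 768.

Total surplus = 5376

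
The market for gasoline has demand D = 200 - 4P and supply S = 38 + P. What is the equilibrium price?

P* = 32.4

Set D = S: 200 - 4P = 38 + P.
162 = 5P, so P* = 32.4.
Q* = 200 − 4(32.4) = 70.4.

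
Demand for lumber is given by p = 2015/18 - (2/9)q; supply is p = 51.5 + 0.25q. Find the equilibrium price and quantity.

p* = 83.5, q* = 128

Set the two price expressions equal: 2015/18 - (2/9)q = 51.5 + 0.25q.
544/9 = (17/36)q, so q* = 128.
p* = 2015/18 − (2/9)(128) = 83.5.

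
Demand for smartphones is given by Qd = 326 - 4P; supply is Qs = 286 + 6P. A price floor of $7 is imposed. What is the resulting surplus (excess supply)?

Equilibrium price would be P* = 4, so the floor at 7 binds.
At P = 7: Qd = 298, Qs = 328.
Surplus = 328 − 298 = 30.

Surplus = 30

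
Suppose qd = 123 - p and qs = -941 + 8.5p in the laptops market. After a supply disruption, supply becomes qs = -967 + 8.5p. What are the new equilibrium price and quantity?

Original equilibrium: p* = 112, q* = 11.
New equilibrium: 123 - p = -967 + 8.5p, so 1090 = 9.5p and p' = 2180/19; q' = 123 − 1(2180/19) = 157/19.

p' = 2180/19, q' = 157/19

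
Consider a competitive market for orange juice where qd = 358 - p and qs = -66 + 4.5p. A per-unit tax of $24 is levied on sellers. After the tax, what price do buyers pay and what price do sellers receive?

Buyers pay 1064/11, sellers receive 800/11

Pre-tax equilibrium: p* = 848/11, q* = 3090/11.
Tax on sellers shifts supply to qs = -66 + 4.5(p − 24) = -174 + 4.5p.
358 - p = -174 + 4.5p gives buyer price pb = 1064/11; sellers receive ps = 1064/11 − 24 = 800/11.
New quantity: q = 358 − 1(1064/11) = 2874/11.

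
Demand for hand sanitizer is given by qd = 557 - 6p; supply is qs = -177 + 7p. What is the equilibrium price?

Set qd = qs: 557 - 6p = -177 + 7p.
734 = 13p, so p* = 734/13.
q* = 557 − 6(734/13) = 2837/13.

p* = 734/13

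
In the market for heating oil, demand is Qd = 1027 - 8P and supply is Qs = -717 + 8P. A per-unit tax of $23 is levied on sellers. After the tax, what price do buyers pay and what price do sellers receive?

Pre-tax equilibrium: P* = 109, Q* = 155.
Tax on sellers shifts supply to Qs = -717 + 8(P − 23) = -901 + 8P.
1027 - 8P = -901 + 8P gives buyer price Pb = 120.5; sellers receive Ps = 120.5 − 23 = 97.5.
New quantity: Q = 1027 − 8(120.5) = 63.

Buyers pay $120.5, sellers receive $97.5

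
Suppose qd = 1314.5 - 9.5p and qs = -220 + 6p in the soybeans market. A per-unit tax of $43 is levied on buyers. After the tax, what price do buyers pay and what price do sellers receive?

Buyers pay 3585/31, sellers receive 2252/31

Pre-tax equilibrium: p* = 99, q* = 374.
Tax on buyers shifts demand to qd = 1314.5 − 9.5(p + 43) = 906 - 9.5p.
906 - 9.5p = -220 + 6p gives seller price ps = 2252/31; buyers pay pb = 2252/31 + 43 = 3585/31.
New quantity: q = 1314.5 − 9.5(3585/31) = 6692/31.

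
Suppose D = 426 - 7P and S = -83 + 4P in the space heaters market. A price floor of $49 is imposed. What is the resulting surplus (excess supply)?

Equilibrium price would be P* = 509/11, so the floor at 49 binds.
At P = 49: D = 83, S = 113.
Surplus = 113 − 83 = 30.

Surplus = 30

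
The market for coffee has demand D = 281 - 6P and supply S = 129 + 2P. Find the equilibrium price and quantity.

P* = 19, Q* = 167

Set D = S: 281 - 6P = 129 + 2P.
152 = 8P, so P* = 19.
Q* = 281 − 6(19) = 167.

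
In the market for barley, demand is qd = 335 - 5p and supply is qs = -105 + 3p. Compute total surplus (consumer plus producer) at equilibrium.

Total surplus = 960

Equilibrium: 335 - 5p = -105 + 3p gives p* = 55, q* = 60.
Demand choke price: p = 67; supply starts at p = 35.
CS = ½(67 − 55)(60) = 360; PS = ½(55 − 35)(60) = 600.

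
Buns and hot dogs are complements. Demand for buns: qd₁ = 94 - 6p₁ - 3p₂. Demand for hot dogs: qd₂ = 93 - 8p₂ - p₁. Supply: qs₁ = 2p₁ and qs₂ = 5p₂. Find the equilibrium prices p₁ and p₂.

p₁ = 943/101, p₂ = 650/101

Market 1: 94 - 6p₁ - 3p₂ = 2p₁ → 8p₁ + 3p₂ = 94.
Market 2: 13p₂ + p₁ = 93.
Eliminating p₂: 13×(1) − 3×(2) gives 101p₁ = 943, so p₁ = 943/101.
Back-substitute into (2): p₂ = (93 − 1×943/101) / 13 = 650/101.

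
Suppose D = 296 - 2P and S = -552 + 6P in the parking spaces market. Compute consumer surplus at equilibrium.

Consumer surplus = 1764

Equilibrium: 296 - 2P = -552 + 6P gives P* = 106, Q* = 84.
Demand choke price (D = 0): P = 148.
CS = ½(148 − 106)(84) = 1764.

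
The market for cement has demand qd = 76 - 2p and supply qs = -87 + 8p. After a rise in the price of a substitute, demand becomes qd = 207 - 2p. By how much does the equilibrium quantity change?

Δq = 104.8

Original equilibrium: p* = 16.3, q* = 43.4.
New equilibrium: 207 - 2p = -87 + 8p, so 294 = 10p and p' = 29.4; q' = 207 − 2(29.4) = 148.2.
Change in quantity: 148.2 − 43.4 = 104.8.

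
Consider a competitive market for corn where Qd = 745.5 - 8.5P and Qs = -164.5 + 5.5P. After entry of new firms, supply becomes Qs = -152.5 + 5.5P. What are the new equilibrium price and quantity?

Original equilibrium: P* = 65, Q* = 193.
New equilibrium: 745.5 - 8.5P = -152.5 + 5.5P, so 898 = 14P and P' = 449/7; Q' = 745.5 − 8.5(449/7) = 1402/7.

P' = 449/7, Q' = 1402/7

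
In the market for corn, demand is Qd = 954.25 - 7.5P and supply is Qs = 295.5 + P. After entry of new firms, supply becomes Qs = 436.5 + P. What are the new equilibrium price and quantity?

Original equilibrium: P* = 77.5, Q* = 373.
New equilibrium: 954.25 - 7.5P = 436.5 + P, so 517.75 = 8.5P and P' = 2071/34; Q' = 954.25 − 7.5(2071/34) = 8456/17.

P' = 2071/34, Q' = 8456/17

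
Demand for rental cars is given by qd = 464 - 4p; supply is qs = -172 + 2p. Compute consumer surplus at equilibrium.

Consumer surplus = 200

Equilibrium: 464 - 4p = -172 + 2p gives p* = 106, q* = 40.
Demand choke price (qd = 0): p = 116.
CS = ½(116 − 106)(40) = 200.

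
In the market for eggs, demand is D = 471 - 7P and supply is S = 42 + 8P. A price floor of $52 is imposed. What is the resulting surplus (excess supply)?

Equilibrium price would be P* = 28.6, so the floor at 52 binds.
At P = 52: D = 107, S = 458.
Surplus = 458 − 107 = 351.

Surplus = 351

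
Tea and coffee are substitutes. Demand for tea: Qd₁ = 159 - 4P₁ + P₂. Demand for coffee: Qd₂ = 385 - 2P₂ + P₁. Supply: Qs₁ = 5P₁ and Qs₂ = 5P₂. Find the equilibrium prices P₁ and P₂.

Market 1: 159 - 4P₁ + P₂ = 5P₁ → 9P₁ - P₂ = 159.
Market 2: 7P₂ - P₁ = 385.
Eliminating P₂: 7×(1) + 1×(2) gives 62P₁ = 1498, so P₁ = 749/31.
Back-substitute into (2): P₂ = (385 + 1×749/31) / 7 = 1812/31.

P₁ = 749/31, P₂ = 1812/31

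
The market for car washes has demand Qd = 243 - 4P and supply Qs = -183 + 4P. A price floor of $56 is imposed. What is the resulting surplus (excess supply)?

Equilibrium price would be P* = 53.25, so the floor at 56 binds.
At P = 56: Qd = 19, Qs = 41.
Surplus = 41 − 19 = 22.

Surplus = 22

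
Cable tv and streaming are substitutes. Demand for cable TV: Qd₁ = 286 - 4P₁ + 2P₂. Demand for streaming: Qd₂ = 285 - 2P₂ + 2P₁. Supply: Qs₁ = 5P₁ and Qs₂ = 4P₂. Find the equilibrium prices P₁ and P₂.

P₁ = 45.72, P₂ = 62.74

Market 1: 286 - 4P₁ + 2P₂ = 5P₁ → 9P₁ - 2P₂ = 286.
Market 2: 6P₂ - 2P₁ = 285.
Eliminating P₂: 6×(1) + 2×(2) gives 50P₁ = 2286, so P₁ = 45.72.
Back-substitute into (2): P₂ = (285 + 2×45.72) / 6 = 62.74.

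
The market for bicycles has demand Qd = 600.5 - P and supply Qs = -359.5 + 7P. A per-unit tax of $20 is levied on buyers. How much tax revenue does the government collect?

Pre-tax equilibrium: P* = 120, Q* = 480.5.
Tax on buyers shifts demand to Qd = 600.5 − 1(P + 20) = 580.5 - P.
580.5 - P = -359.5 + 7P gives seller price Ps = 117.5; buyers pay Pb = 117.5 + 20 = 137.5.
New quantity: Q = 600.5 − 1(137.5) = 463.
Revenue = 20 × 463 = 9260.

Tax revenue = 9260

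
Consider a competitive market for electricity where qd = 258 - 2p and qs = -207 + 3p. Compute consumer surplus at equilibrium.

Equilibrium: 258 - 2p = -207 + 3p gives p* = 93, q* = 72.
Demand choke price (qd = 0): p = 129.
CS = ½(129 − 93)(72) = 1296.

Consumer surplus = 1296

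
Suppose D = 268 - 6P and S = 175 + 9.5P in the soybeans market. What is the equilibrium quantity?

Q* = 232

Set D = S: 268 - 6P = 175 + 9.5P.
93 = 15.5P, so P* = 6.
Q* = 268 − 6(6) = 232.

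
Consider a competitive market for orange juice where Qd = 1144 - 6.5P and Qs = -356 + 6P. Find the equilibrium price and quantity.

Set Qd = Qs: 1144 - 6.5P = -356 + 6P.
1500 = 12.5P, so P* = 120.
Q* = 1144 − 6.5(120) = 364.

P* = 120, Q* = 364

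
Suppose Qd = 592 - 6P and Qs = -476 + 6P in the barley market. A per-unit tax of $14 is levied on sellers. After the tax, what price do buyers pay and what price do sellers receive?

Buyers pay $96, sellers receive $82

Pre-tax equilibrium: P* = 89, Q* = 58.
Tax on sellers shifts supply to Qs = -476 + 6(P − 14) = -560 + 6P.
592 - 6P = -560 + 6P gives buyer price Pb = 96; sellers receive Ps = 96 − 14 = 82.
New quantity: Q = 592 − 6(96) = 16.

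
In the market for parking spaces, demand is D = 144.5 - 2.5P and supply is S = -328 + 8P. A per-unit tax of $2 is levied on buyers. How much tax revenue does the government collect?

Pre-tax equilibrium: P* = 45, Q* = 32.
Tax on buyers shifts demand to D = 144.5 − 2.5(P + 2) = 139.5 - 2.5P.
139.5 - 2.5P = -328 + 8P gives seller price Ps = 935/21; buyers pay Pb = 935/21 + 2 = 977/21.
New quantity: Q = 144.5 − 2.5(977/21) = 592/21.
Revenue = 2 × 592/21 = 1184/21.

Tax revenue = 1184/21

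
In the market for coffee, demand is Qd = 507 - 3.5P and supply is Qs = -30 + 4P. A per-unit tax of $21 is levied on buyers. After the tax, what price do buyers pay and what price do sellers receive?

Pre-tax equilibrium: P* = 71.6, Q* = 256.4.
Tax on buyers shifts demand to Qd = 507 − 3.5(P + 21) = 433.5 - 3.5P.
433.5 - 3.5P = -30 + 4P gives seller price Ps = 61.8; buyers pay Pb = 61.8 + 21 = 82.8.
New quantity: Q = 507 − 3.5(82.8) = 217.2.

Buyers pay $82.8, sellers receive $61.8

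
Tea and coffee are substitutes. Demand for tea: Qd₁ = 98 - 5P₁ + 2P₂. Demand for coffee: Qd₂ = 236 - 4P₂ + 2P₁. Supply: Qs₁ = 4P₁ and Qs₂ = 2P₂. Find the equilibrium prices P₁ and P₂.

P₁ = 21.2, P₂ = 46.4

Market 1: 98 - 5P₁ + 2P₂ = 4P₁ → 9P₁ - 2P₂ = 98.
Market 2: 6P₂ - 2P₁ = 236.
Eliminating P₂: 6×(1) + 2×(2) gives 50P₁ = 1060, so P₁ = 21.2.
Back-substitute into (2): P₂ = (236 + 2×21.2) / 6 = 46.4.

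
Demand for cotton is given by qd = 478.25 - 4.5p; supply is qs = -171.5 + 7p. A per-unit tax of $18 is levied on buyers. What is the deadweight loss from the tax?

Deadweight loss = 10206/23

Pre-tax equilibrium: p* = 56.5, q* = 224.
Tax on buyers shifts demand to qd = 478.25 − 4.5(p + 18) = 397.25 - 4.5p.
397.25 - 4.5p = -171.5 + 7p gives seller price ps = 2275/46; buyers pay pb = 2275/46 + 18 = 3103/46.
New quantity: q = 478.25 − 4.5(3103/46) = 4018/23.
DWL = ½ × 18 × (224 − 4018/23) = 10206/23.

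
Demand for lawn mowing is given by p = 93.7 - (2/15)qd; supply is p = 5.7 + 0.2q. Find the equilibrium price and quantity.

Set the two price expressions equal: 93.7 - (2/15)q = 5.7 + 0.2q.
88 = (1/3)q, so q* = 264.
p* = 93.7 − (2/15)(264) = 58.5.

p* = 58.5, q* = 264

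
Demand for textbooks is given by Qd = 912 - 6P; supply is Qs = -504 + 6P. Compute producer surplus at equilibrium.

Producer surplus = 3468

Equilibrium: 912 - 6P = -504 + 6P gives P* = 118, Q* = 204.
Supply starts at P = 84 (where Qs = 0).
PS = ½(118 − 84)(204) = 3468.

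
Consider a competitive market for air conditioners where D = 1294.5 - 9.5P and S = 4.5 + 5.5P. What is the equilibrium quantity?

Q* = 477.5

Set D = S: 1294.5 - 9.5P = 4.5 + 5.5P.
1290 = 15P, so P* = 86.
Q* = 1294.5 − 9.5(86) = 477.5.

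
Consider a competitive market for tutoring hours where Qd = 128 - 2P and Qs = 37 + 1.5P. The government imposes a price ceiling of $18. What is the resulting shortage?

Shortage = 28

Equilibrium price would be P* = 26, so the ceiling at 18 binds.
At P = 18: Qd = 128 − 2(18) = 92, Qs = 37 + 1.5(18) = 64.
Shortage = 92 − 64 = 28.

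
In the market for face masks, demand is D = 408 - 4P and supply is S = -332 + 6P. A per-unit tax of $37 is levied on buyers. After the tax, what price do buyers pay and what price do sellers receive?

Buyers pay $96.2, sellers receive $59.2

Pre-tax equilibrium: P* = 74, Q* = 112.
Tax on buyers shifts demand to D = 408 − 4(P + 37) = 260 - 4P.
260 - 4P = -332 + 6P gives seller price Ps = 59.2; buyers pay Pb = 59.2 + 37 = 96.2.
New quantity: Q = 408 − 4(96.2) = 23.2.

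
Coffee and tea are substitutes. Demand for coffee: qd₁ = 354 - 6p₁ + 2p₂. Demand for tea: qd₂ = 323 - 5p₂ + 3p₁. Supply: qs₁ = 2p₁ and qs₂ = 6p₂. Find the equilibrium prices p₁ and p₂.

Market 1: 354 - 6p₁ + 2p₂ = 2p₁ → 8p₁ - 2p₂ = 354.
Market 2: 11p₂ - 3p₁ = 323.
Eliminating p₂: 11×(1) + 2×(2) gives 82p₁ = 4540, so p₁ = 2270/41.
Back-substitute into (2): p₂ = (323 + 3×2270/41) / 11 = 1823/41.

p₁ = 2270/41, p₂ = 1823/41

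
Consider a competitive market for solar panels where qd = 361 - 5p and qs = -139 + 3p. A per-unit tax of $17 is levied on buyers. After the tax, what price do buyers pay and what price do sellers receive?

Buyers pay $68.875, sellers receive $51.875

Pre-tax equilibrium: p* = 62.5, q* = 48.5.
Tax on buyers shifts demand to qd = 361 − 5(p + 17) = 276 - 5p.
276 - 5p = -139 + 3p gives seller price ps = 51.875; buyers pay pb = 51.875 + 17 = 68.875.
New quantity: q = 361 − 5(68.875) = 16.625.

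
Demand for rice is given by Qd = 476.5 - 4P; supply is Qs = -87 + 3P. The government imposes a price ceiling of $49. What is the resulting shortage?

Shortage = 220.5

Equilibrium price would be P* = 80.5, so the ceiling at 49 binds.
At P = 49: Qd = 476.5 − 4(49) = 280.5, Qs = -87 + 3(49) = 60.
Shortage = 280.5 − 60 = 220.5.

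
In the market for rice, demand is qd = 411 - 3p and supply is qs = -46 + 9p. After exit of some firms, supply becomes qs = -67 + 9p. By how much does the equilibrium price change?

Original equilibrium: p* = 457/12, q* = 296.75.
New equilibrium: 411 - 3p = -67 + 9p, so 478 = 12p and p' = 239/6; q' = 411 − 3(239/6) = 291.5.
Change in price: 239/6 − 457/12 = 1.75.

Δp = 1.75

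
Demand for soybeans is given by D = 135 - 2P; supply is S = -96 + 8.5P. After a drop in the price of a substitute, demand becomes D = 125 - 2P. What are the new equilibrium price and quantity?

Original equilibrium: P* = 22, Q* = 91.
New equilibrium: 125 - 2P = -96 + 8.5P, so 221 = 10.5P and P' = 442/21; Q' = 125 − 2(442/21) = 1741/21.

P' = 442/21, Q' = 1741/21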